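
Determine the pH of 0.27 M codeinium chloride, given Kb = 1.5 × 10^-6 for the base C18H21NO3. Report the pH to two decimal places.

C18H22NO3+ is the conjugate acid of the weak base C18H21NO3.
Ka = Kw/Kb = 1.0×10^-14 / 1.5 × 10^-6 = 6.67 × 10^-9
Let x = [H+] at equilibrium. Ka = x²/(0.27 − x).
Since Ka ≪ C₀, x ≈ √(Ka·C₀) = 4.24 × 10^-5 M.
(x/C₀ = 0.016% < 5%, so the approximation holds.)
pH = −log[H+] = −log(4.24 × 10^-5) = 4.37

pH = 4.37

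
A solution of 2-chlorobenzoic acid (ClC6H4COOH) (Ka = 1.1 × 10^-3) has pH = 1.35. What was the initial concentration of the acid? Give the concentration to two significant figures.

[H+] = 10^(-1.35) = 4.47 × 10^-2 M = x
Ka = x²/(C₀ − x) ⇒ C₀ = x + x²/Ka
C₀ = 4.47 × 10^-2 + (4.47 × 10^-2)²/(1.1 × 10^-3) = 1.86 M

C₀ = 1.9 M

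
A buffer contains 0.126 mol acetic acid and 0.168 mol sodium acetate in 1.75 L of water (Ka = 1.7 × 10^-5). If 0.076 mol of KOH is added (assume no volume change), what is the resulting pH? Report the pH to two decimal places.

After neutralization: n(CH3COOH) = 0.05 mol, n(CH3COO-) = 0.244 mol.
pKa = −log(1.7 × 10^-5) = 4.770
pH = pKa + log([A⁻]/[HA]) = 4.770 + log(0.244/0.05) = 4.770 +0.688

pH = 5.46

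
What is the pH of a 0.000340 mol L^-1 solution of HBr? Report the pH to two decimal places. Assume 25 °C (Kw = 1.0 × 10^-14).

HBr is a strong acid and dissociates completely, so [H+] = 0.000340 M.
pH = -log(0.00034) = 3.47

pH = 3.47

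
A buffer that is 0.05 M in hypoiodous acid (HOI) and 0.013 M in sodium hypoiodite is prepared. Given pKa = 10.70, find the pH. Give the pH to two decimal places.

pH = 10.11

pH = pKa + log([A⁻]/[HA]) = 10.70 + log(0.013/0.05)
pH = 10.70 + (-0.585) = 10.11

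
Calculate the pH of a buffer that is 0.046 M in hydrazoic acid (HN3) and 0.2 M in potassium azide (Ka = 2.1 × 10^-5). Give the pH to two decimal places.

pH = 5.32

pKa = −log(2.1 × 10^-5) = 4.678
pH = pKa + log([A⁻]/[HA]) = 4.678 + log(0.2/0.046)
pH = 4.678 + (+0.638) = 5.32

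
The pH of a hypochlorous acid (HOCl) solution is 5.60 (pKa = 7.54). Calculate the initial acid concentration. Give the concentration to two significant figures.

C₀ = 2.2 × 10^-4 M

[H+] = 10^(-5.60) = 2.51 × 10^-6 M = x
Ka = 10^(−7.54) = 2.88 × 10^-8
Ka = x²/(C₀ − x) ⇒ C₀ = x + x²/Ka
C₀ = 2.51 × 10^-6 + (2.51 × 10^-6)²/(2.88 × 10^-8) = 2.21 × 10^-4 M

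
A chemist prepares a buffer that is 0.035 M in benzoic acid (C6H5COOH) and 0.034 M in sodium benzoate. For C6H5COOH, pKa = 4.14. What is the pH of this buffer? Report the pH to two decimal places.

Henderson–Hasselbalch: pH = pKa + log([C6H5COO-]/[C6H5COOH]) = 4.14 + log(0.034/0.035)
pH = 4.14 + (-0.013) = 4.13

pH = 4.13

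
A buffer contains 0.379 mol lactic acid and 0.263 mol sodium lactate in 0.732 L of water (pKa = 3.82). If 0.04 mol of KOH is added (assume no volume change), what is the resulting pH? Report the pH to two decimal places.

pH = 3.77

OH- converts CH3CH(OH)COOH to CH3CH(OH)COO-: CH3CH(OH)COOH → 0.339 mol, CH3CH(OH)COO- → 0.303 mol.
pH = pKa + log(n_CH3CH(OH)COO-/n_CH3CH(OH)COOH) = 3.82 + log(0.303/0.339) = 3.82 + (-0.049)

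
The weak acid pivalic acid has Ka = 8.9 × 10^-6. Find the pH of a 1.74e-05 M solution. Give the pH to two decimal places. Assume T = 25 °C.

(CH3)3CCOOH ⇌ (CH3)3CCOO- + H+
From the ICE table, Ka = [H+]²/(1.74e-05 − [H+]) = 8.9 × 10^-6.
[H+] is not negligible relative to C₀; solve [H+]² + 8.9e-06·[H+] − 1.55e-10 = 0.
[H+] = (−Ka + √(Ka² + 4·Ka·C₀))/2 = 8.77 × 10^-6 M
pH = −log[H+] = −log(8.77 × 10^-6) = 5.06

pH = 5.06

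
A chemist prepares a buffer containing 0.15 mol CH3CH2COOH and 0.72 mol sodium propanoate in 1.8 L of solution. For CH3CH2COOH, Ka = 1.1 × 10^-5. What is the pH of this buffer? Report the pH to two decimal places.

pKa = −log(1.1 × 10^-5) = 4.959
Using pH = pKa + log([base]/[acid]) with [base]/[acid] = 0.72/0.15:
pH = 4.959 + (+0.681) = 5.64

pH = 5.64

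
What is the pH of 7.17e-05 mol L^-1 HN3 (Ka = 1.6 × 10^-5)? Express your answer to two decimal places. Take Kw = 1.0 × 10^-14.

HN3 ⇌ N3- + H+
Ka = x²/(7.17e-05 − x) = 1.6 × 10^-5
x is not negligible relative to C₀; solve x² + 1.6e-05·x − 1.15e-09 = 0.
x = [−1.6e-05 + √(1.6e-05² + 4.59e-09)]/2 = 2.68 × 10^-5 M
pH = −log[H+] = −log(2.68 × 10^-5) = 4.57

pH = 4.57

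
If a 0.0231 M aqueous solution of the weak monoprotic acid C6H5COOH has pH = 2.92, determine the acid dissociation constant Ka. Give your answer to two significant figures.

[H+] = 10^(-2.92) = 1.20 × 10^-3 M
At equilibrium [HA] = 0.0231 − 1.20 × 10^-3 = 2.19 × 10^-2 M
Ka = [H+][A-]/[HA] = (1.20 × 10^-3)² / 2.19 × 10^-2 = 6.6 × 10^-5

Ka = 6.6 × 10^-5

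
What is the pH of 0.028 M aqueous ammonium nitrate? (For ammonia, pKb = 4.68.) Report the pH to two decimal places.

NH4+ is the conjugate acid of the weak base NH3.
Kb = 10^(−4.68) = 2.09 × 10^-5
Ka = Kw/Kb = 1.0×10^-14 / 2.09 × 10^-5 = 4.78 × 10^-10
From the ICE table, Ka = [H+]²/(0.028 − [H+]) = 4.78 × 10^-10.
Assume [H+] ≪ 0.028: [H+] ≈ √(4.78 × 10^-10 × 0.028) = 3.66 × 10^-6 M
pH = −log(3.66 × 10^-6) = 5.44

pH = 5.44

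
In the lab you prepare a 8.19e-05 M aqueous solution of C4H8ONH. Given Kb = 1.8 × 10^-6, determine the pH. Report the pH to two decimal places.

C4H8ONH + H2O ⇌ C4H8ONH2+ + OH-
Kb = x²/(8.19e-05 − x) = 1.8 × 10^-6
x is not negligible relative to C₀; solve x² + 1.8e-06·x − 1.47e-10 = 0.
x = [−1.8e-06 + √(1.8e-06² + 5.9e-10)]/2 = 1.13 × 10^-5 M
pOH = −log(1.13 × 10^-5) = 4.95; pH = 14.00 − 4.95 = 9.05

pH = 9.05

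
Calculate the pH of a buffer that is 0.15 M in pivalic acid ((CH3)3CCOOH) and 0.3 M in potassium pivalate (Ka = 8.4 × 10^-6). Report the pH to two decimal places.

pH = 5.38

pKa = −log(8.4 × 10^-6) = 5.076
Using pH = pKa + log([base]/[acid]) with [base]/[acid] = 0.3/0.15:
pH = 5.076 + (+0.301) = 5.38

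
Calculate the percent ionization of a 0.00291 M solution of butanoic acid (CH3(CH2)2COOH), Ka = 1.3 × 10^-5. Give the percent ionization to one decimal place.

CH3(CH2)2COOH ⇌ CH3(CH2)2COO- + H+; let x = [H+] at equilibrium.
Ka = x²/(C₀ − x); solving the quadratic gives x = 1.88 × 10^-4 M.
% ionization = x/C₀ × 100% = 1.88 × 10^-4/0.00291 × 100% = 6.5%

6.5%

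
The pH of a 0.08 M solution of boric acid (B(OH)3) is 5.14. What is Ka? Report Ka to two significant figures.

[H+] = 10^(-5.14) = 7.24 × 10^-6 M
At equilibrium [HA] = 0.08 − 7.24 × 10^-6 = 8.00 × 10^-2 M
Ka = [H+][A-]/[HA] = (7.24 × 10^-6)² / 8.00 × 10^-2 = 6.6 × 10^-10

Ka = 6.6 × 10^-10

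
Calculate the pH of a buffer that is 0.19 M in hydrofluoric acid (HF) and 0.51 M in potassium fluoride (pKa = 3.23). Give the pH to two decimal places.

pH = 3.66

pH = pKa + log([A⁻]/[HA]) = 3.23 + log(0.51/0.19)
pH = 3.23 + (+0.429) = 3.66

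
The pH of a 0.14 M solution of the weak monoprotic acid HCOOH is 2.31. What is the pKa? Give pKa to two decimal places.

pKa = 3.75

[H+] = 10^(-2.31) = 4.90 × 10^-3 M
At equilibrium [HA] = 0.14 − 4.90 × 10^-3 = 1.35 × 10^-1 M
Ka = [H+][A-]/[HA] = (4.90 × 10^-3)² / 1.35 × 10^-1 = 1.78 × 10^-4
pKa = -log(1.78 × 10^-4) = 3.75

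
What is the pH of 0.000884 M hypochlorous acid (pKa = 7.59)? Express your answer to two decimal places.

HOCl ⇌ OCl- + H+
Ka = 10^(−7.59) = 2.57 × 10^-8
Ka = x²/(0.000884 − x) = 2.57 × 10^-8
Neglecting x in the denominator: x = √(2.57 × 10^-8 × 0.000884) = 4.77 × 10^-6 M
pH = −log(4.77 × 10^-6) = 5.32

pH = 5.32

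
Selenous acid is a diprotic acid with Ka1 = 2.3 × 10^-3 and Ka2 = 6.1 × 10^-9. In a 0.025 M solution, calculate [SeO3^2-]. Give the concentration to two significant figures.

6.1 × 10^-9 M

First ionization gives [H+] ≈ [HSeO3-] = 6.52 × 10^-3 M.
Second step: Ka2 = [H+][SeO3^2-]/[HSeO3-] ≈ [SeO3^2-] (since [H+] ≈ [HSeO3-]).
So [SeO3^2-] ≈ Ka2.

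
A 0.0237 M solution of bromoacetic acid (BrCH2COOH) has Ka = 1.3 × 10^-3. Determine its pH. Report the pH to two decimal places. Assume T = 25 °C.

BrCH2COOH ⇌ BrCH2COO- + H+
Let x = [H+] at equilibrium. Ka = x²/(0.0237 − x).
x is not negligible relative to C₀; solve x² + 0.0013·x − 3.08e-05 = 0.
x = [−0.0013 + √(0.0013² + 0.000123)]/2 = 4.94 × 10^-3 M
pH = −log(4.94 × 10^-3) = 2.31

pH = 2.31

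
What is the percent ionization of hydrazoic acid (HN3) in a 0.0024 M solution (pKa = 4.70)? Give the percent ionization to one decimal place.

8.7%

HN3 ⇌ N3- + H+; let x = [H+] at equilibrium.
Ka = 10^(−4.70) = 2.00 × 10^-5
Ka = x²/(C₀ − x); solving the quadratic gives x = 2.09 × 10^-4 M.
% ionization = x/C₀ × 100% = 2.09 × 10^-4/0.0024 × 100% = 8.7%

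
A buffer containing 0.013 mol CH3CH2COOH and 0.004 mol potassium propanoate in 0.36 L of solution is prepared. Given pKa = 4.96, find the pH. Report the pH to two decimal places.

Henderson–Hasselbalch: pH = pKa + log([CH3CH2COO-]/[CH3CH2COOH]) = 4.96 + log(0.004/0.013)
pH = 4.96 + (-0.512) = 4.45

pH = 4.45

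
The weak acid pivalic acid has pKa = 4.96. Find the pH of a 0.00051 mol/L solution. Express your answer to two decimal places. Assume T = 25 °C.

pH = 4.16

(CH3)3CCOOH ⇌ (CH3)3CCOO- + H+
Ka = 10^(−4.96) = 1.10 × 10^-5
Let x = [H+] at equilibrium. Ka = x²/(0.00051 − x).
x is not negligible relative to C₀; solve x² + 1.1e-05·x − 5.61e-09 = 0.
x = [−1.1e-05 + √(1.1e-05² + 2.24e-08)]/2 = 6.96 × 10^-5 M
pH = −log(6.96 × 10^-5) = 4.16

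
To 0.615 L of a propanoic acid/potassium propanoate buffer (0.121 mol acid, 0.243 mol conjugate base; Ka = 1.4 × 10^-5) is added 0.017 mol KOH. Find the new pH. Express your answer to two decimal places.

OH- converts CH3CH2COOH to CH3CH2COO-: CH3CH2COOH → 0.104 mol, CH3CH2COO- → 0.26 mol.
pKa = −log(1.4 × 10^-5) = 4.854
pH = pKa + log(n_CH3CH2COO-/n_CH3CH2COOH) = 4.854 + log(0.26/0.104) = 4.854 + (+0.398)

pH = 5.25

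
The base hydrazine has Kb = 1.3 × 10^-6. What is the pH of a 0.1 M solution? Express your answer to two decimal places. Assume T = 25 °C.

N2H4 + H2O ⇌ N2H5+ + OH-
From the ICE table, Kb = x²/(0.1 − x) = 1.3 × 10^-6.
Neglecting x in the denominator: x = √(1.3 × 10^-6 × 0.1) = 3.61 × 10^-4 M
Check: 0.36% ionized — well under 5%, approximation valid.
pOH = −log(3.61 × 10^-4) = 3.44; pH = 14.00 − 3.44 = 10.56

pH = 10.56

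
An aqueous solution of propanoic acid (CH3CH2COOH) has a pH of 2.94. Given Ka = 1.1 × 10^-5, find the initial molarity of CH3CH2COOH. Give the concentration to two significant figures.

[H+] = 10^(-2.94) = 1.15 × 10^-3 M = x
Ka = x²/(C₀ − x) ⇒ C₀ = x + x²/Ka
C₀ = 1.15 × 10^-3 + (1.15 × 10^-3)²/(1.1 × 10^-5) = 1.21 × 10^-1 M

C₀ = 1.2 × 10^-1 M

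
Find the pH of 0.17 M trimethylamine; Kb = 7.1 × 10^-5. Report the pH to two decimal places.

(CH3)3N + H2O ⇌ (CH3)3NH+ + OH-
Kb = x²/(0.17 − x) = 7.1 × 10^-5
Assume x ≪ 0.17: x ≈ √(7.1 × 10^-5 × 0.17) = 3.47 × 10^-3 M
pOH = −log(3.47 × 10^-3) = 2.46; pH = 14.00 − 2.46 = 11.54

pH = 11.54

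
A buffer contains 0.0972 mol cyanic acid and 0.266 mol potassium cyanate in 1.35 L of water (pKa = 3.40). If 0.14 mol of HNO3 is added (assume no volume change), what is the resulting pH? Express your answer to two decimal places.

Added H+ converts OCN- to HOCN: HOCN → 0.237 mol, OCN- → 0.126 mol.
Henderson–Hasselbalch with mole ratio 0.126/0.237: pH = 3.40 + (-0.274)

pH = 3.13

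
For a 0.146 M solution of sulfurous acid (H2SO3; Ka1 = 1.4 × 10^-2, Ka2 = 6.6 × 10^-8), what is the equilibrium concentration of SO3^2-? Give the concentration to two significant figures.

6.6 × 10^-8 M

First ionization gives [H+] ≈ [HSO3-] = 3.87 × 10^-2 M.
Second step: Ka2 = [H+][SO3^2-]/[HSO3-] ≈ [SO3^2-] (since [H+] ≈ [HSO3-]).
So [SO3^2-] ≈ Ka2.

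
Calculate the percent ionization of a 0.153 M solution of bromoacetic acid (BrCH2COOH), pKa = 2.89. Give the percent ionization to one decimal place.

BrCH2COOH ⇌ BrCH2COO- + H+; let x = [H+] at equilibrium.
Ka = 10^(−2.89) = 1.29 × 10^-3
Ka = x²/(C₀ − x); solving the quadratic gives x = 1.34 × 10^-2 M.
% ionization = x/C₀ × 100% = 1.34 × 10^-2/0.153 × 100% = 8.8%

8.8%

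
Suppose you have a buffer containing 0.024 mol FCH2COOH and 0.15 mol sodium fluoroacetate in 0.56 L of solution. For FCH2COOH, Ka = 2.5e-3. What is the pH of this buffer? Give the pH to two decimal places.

pH = 3.40

pKa = −log(2.5 × 10^-3) = 2.602
Using pH = pKa + log([base]/[acid]) with [base]/[acid] = 0.15/0.024:
pH = 2.602 + (+0.796) = 3.40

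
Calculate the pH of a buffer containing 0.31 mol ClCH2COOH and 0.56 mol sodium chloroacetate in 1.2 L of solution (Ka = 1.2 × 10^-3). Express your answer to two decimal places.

pKa = −log(1.2 × 10^-3) = 2.921
Using pH = pKa + log([base]/[acid]) with [base]/[acid] = 0.56/0.31:
pH = 2.921 + (+0.257) = 3.18

pH = 3.18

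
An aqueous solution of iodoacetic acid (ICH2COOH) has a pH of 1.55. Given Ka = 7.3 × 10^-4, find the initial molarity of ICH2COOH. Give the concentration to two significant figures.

C₀ = 1.1 M

[H+] = 10^(-1.55) = 2.82 × 10^-2 M = x
Ka = x²/(C₀ − x) ⇒ C₀ = x + x²/Ka
C₀ = 2.82 × 10^-2 + (2.82 × 10^-2)²/(7.3 × 10^-4) = 1.12 M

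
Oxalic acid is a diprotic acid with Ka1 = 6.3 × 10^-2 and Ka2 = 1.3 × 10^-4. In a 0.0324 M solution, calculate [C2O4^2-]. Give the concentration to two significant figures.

First ionization gives [H+] ≈ [HC2O4-] = 2.36 × 10^-2 M.
Second step: Ka2 = [H+][C2O4^2-]/[HC2O4-] ≈ [C2O4^2-] (since [H+] ≈ [HC2O4-]).
So [C2O4^2-] ≈ Ka2.

1.3 × 10^-4 M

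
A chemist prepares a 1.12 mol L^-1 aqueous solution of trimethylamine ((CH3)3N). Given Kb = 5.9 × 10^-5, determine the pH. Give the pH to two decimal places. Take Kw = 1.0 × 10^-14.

(CH3)3N + H2O ⇌ (CH3)3NH+ + OH-
Kb = [OH-]²/(1.12 − [OH-]) = 5.9 × 10^-5
Since Kb ≪ C₀, [OH-] ≈ √(Kb·C₀) = 8.13 × 10^-3 M.
pOH = 2.09, so pH = 14.00 − pOH = 11.91

pH = 11.91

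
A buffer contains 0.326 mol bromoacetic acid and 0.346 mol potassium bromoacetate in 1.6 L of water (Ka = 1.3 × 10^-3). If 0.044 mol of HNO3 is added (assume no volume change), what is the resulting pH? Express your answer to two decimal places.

pH = 2.80

Added H+ converts BrCH2COO- to BrCH2COOH: BrCH2COOH → 0.37 mol, BrCH2COO- → 0.302 mol.
pKa = −log(1.3 × 10^-3) = 2.886
Henderson–Hasselbalch with mole ratio 0.302/0.37: pH = 2.886 + (-0.088)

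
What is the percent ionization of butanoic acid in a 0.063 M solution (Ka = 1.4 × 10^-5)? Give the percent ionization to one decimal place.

1.5%

CH3(CH2)2COOH ⇌ CH3(CH2)2COO- + H+; let x = [H+] at equilibrium.
x ≈ √(Ka·C₀) = √(1.4 × 10^-5 × 0.063) = 9.39 × 10^-4 M
Fraction ionized = 9.39 × 10^-4 / 0.063 = 0.0149 → 1.5%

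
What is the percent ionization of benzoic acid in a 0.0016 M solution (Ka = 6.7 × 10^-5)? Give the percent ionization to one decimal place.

C6H5COOH ⇌ C6H5COO- + H+; let x = [H+] at equilibrium.
Ka = x²/(C₀ − x); solving the quadratic gives x = 2.96 × 10^-4 M.
Fraction ionized = 2.96 × 10^-4 / 0.0016 = 0.1850 → 18.5%

18.5%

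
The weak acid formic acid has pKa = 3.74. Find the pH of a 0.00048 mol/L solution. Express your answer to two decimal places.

HCOOH ⇌ HCOO- + H+
Ka = 10^(−3.74) = 1.82 × 10^-4
Let x = [H+] at equilibrium. Ka = x²/(0.00048 − x).
x is not negligible relative to C₀; solve x² + 0.000182·x − 8.74e-08 = 0.
x = (−Ka + √(Ka² + 4·Ka·C₀))/2 = 2.18 × 10^-4 M
pH = −log[H+] = −log(2.18 × 10^-4) = 3.66

pH = 3.66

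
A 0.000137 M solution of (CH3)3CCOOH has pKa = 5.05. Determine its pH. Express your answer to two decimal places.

(CH3)3CCOOH ⇌ (CH3)3CCOO- + H+
Ka = 10^(−5.05) = 8.91 × 10^-6
Ka = x²/(0.000137 − x) = 8.91 × 10^-6
The 5% rule fails; solving x² + Ka·x − Ka·C₀ = 0 exactly:
x = (−Ka + √(Ka² + 4·Ka·C₀))/2 = 3.08 × 10^-5 M
pH = −log(3.08 × 10^-5) = 4.51

pH = 4.51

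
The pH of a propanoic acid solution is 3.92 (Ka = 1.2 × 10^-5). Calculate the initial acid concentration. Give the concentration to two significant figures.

C₀ = 1.3 × 10^-3 M

[H+] = 10^(-3.92) = 1.20 × 10^-4 M = x
Ka = x²/(C₀ − x) ⇒ C₀ = x + x²/Ka
C₀ = 1.20 × 10^-4 + (1.20 × 10^-4)²/(1.2 × 10^-5) = 1.32 × 10^-3 M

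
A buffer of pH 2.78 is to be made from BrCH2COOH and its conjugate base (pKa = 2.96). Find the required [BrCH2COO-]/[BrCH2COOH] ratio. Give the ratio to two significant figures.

pH = pKa + log(r) ⇒ log(r) = 2.78 − 2.96 = -0.18
r = [BrCH2COO-]/[BrCH2COOH] = 10^(-0.18) = 0.661

ratio = 0.66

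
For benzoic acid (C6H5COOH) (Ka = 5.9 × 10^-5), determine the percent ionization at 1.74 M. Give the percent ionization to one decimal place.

C6H5COOH ⇌ C6H5COO- + H+; let x = [H+] at equilibrium.
x ≈ √(Ka·C₀) = √(5.9 × 10^-5 × 1.74) = 1.01 × 10^-2 M
% ionization = x/C₀ × 100% = 1.01 × 10^-2/1.74 × 100% = 0.6%

0.6%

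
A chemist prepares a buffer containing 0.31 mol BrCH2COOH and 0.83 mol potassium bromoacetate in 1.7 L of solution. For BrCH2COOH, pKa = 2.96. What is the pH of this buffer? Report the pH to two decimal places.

pH = 3.39

pH = pKa + log([A⁻]/[HA]) = 2.96 + log(0.83/0.31)
pH = 2.96 + (+0.428) = 3.39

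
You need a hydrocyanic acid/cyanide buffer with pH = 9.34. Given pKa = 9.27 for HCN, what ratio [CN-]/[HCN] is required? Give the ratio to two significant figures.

pH = pKa + log(r) ⇒ log(r) = 9.34 − 9.27 = +0.07
r = [CN-]/[HCN] = 10^(+0.07) = 1.17

ratio = 1.2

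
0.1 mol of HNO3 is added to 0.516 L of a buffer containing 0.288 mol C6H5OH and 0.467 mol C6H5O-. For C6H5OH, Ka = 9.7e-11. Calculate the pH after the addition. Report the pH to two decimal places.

After neutralization: n(C6H5OH) = 0.388 mol, n(C6H5O-) = 0.367 mol.
pKa = −log(9.7 × 10^-11) = 10.013
pH = pKa + log(n_C6H5O-/n_C6H5OH) = 10.013 + log(0.367/0.388) = 10.013 + (-0.024)

pH = 9.99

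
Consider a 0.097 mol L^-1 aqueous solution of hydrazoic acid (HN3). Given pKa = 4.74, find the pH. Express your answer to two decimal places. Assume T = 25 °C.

HN3 ⇌ N3- + H+
Ka = 10^(−4.74) = 1.82 × 10^-5
From the ICE table, Ka = [H+]²/(0.097 − [H+]) = 1.82 × 10^-5.
Assume [H+] ≪ 0.097: [H+] ≈ √(1.82 × 10^-5 × 0.097) = 1.33 × 10^-3 M
([H+]/C₀ = 1.4% < 5%, so the approximation holds.)
pH = −log(1.33 × 10^-3) = 2.88

pH = 2.88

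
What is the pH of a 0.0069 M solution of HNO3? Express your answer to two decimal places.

HNO3 is a strong acid and dissociates completely, so [H+] = 0.0069 M.
pH = -log(0.0069) = 2.16

pH = 2.16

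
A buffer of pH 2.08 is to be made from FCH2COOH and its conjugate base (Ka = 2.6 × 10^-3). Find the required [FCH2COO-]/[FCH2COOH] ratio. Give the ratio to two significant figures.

ratio = 0.31

pKa = -log(2.6 × 10^-3) = 2.585
pH = pKa + log(r) ⇒ log(r) = 2.08 − 2.585 = -0.505
r = [FCH2COO-]/[FCH2COOH] = 10^(-0.505) = 0.313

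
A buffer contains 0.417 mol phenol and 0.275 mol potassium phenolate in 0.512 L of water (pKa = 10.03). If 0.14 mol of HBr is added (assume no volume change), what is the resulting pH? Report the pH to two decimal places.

pH = 9.41

Added H+ converts C6H5O- to C6H5OH: C6H5OH → 0.557 mol, C6H5O- → 0.135 mol.
pH = pKa + log([A⁻]/[HA]) = 10.03 + log(0.135/0.557) = 10.03 -0.616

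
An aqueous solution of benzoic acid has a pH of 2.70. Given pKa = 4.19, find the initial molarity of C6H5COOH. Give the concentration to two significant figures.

[H+] = 10^(-2.70) = 2.00 × 10^-3 M = x
Ka = 10^(−4.19) = 6.46 × 10^-5
Ka = x²/(C₀ − x) ⇒ C₀ = x + x²/Ka
C₀ = 2.00 × 10^-3 + (2.00 × 10^-3)²/(6.46 × 10^-5) = 6.39 × 10^-2 M

C₀ = 6.4 × 10^-2 M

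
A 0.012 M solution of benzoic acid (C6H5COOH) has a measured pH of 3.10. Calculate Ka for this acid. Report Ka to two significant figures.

Ka = 5.6 × 10^-5

[H+] = 10^(-3.10) = 7.94 × 10^-4 M
At equilibrium [HA] = 0.012 − 7.94 × 10^-4 = 1.12 × 10^-2 M
Ka = [H+][A-]/[HA] = (7.94 × 10^-4)² / 1.12 × 10^-2 = 5.6 × 10^-5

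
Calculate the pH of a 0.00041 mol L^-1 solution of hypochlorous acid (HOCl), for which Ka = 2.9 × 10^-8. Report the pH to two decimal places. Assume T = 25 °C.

HOCl ⇌ OCl- + H+
From the ICE table, Ka = x²/(0.00041 − x) = 2.9 × 10^-8.
Since Ka ≪ C₀, x ≈ √(Ka·C₀) = 3.45 × 10^-6 M.
Check: 0.84% ionized — well under 5%, approximation valid.
pH = −log[H+] = −log(3.45 × 10^-6) = 5.46

pH = 5.46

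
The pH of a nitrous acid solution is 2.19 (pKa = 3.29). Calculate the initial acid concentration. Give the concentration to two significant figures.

[H+] = 10^(-2.19) = 6.46 × 10^-3 M = x
Ka = 10^(−3.29) = 5.13 × 10^-4
Ka = x²/(C₀ − x) ⇒ C₀ = x + x²/Ka
C₀ = 6.46 × 10^-3 + (6.46 × 10^-3)²/(5.13 × 10^-4) = 8.78 × 10^-2 M

C₀ = 8.8 × 10^-2 M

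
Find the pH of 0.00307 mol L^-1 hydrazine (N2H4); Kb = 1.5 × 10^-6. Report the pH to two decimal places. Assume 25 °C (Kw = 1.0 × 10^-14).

N2H4 + H2O ⇌ N2H5+ + OH-
Let x = [OH-] at equilibrium. Kb = x²/(0.00307 − x).
Neglecting x in the denominator: x = √(1.5 × 10^-6 × 0.00307) = 6.79 × 10^-5 M
Check: 2.2% ionized — well under 5%, approximation valid.
pOH = −log(6.79 × 10^-5) = 4.17; pH = 14.00 − 4.17 = 9.83

pH = 9.83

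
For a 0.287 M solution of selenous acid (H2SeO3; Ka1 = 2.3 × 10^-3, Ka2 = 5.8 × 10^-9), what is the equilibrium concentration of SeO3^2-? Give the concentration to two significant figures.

First ionization gives [H+] ≈ [HSeO3-] = 2.46 × 10^-2 M.
Second step: Ka2 = [H+][SeO3^2-]/[HSeO3-] ≈ [SeO3^2-] (since [H+] ≈ [HSeO3-]).
So [SeO3^2-] ≈ Ka2.

5.8 × 10^-9 M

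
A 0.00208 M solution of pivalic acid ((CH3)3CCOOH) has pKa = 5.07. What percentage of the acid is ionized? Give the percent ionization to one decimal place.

(CH3)3CCOOH ⇌ (CH3)3CCOO- + H+; let x = [H+] at equilibrium.
Ka = 10^(−5.07) = 8.51 × 10^-6
Solve x² + 8.51e-06x − 1.77e-08 = 0 → x = 1.29 × 10^-4 M
% ionization = x/C₀ × 100% = 1.29 × 10^-4/0.00208 × 100% = 6.2%

6.2%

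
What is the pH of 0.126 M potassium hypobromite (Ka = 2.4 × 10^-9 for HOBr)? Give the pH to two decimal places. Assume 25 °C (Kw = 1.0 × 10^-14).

OBr- is the conjugate base of the weak acid HOBr.
Kb = Kw/Ka = 1.0×10^-14 / 2.4 × 10^-9 = 4.17 × 10^-6
Kb = [OH-]²/(0.126 − [OH-]) = 4.17 × 10^-6
Since Kb ≪ C₀, [OH-] ≈ √(Kb·C₀) = 7.25 × 10^-4 M.
([OH-]/C₀ = 0.58% < 5%, so the approximation holds.)
pOH = −log(7.25 × 10^-4) = 3.14; pH = 14.00 − 3.14 = 10.86

pH = 10.86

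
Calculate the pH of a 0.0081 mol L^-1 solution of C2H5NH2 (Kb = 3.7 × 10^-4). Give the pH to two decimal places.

pH = 11.19

C2H5NH2 + H2O ⇌ C2H5NH3+ + OH-
From the ICE table, Kb = [OH-]²/(0.0081 − [OH-]) = 3.7 × 10^-4.
[OH-] is not negligible relative to C₀; solve [OH-]² + 0.00037·[OH-] − 3e-06 = 0.
[OH-] = [−0.00037 + √(0.00037² + 1.2e-05)]/2 = 1.56 × 10^-3 M
pOH = −log(1.56 × 10^-3) = 2.81; pH = 14.00 − 2.81 = 11.19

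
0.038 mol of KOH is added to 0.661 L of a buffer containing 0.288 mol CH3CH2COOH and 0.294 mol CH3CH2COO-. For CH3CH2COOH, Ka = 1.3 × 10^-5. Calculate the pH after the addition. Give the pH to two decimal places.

OH- converts CH3CH2COOH to CH3CH2COO-: CH3CH2COOH → 0.25 mol, CH3CH2COO- → 0.332 mol.
pKa = −log(1.3 × 10^-5) = 4.886
pH = pKa + log(n_CH3CH2COO-/n_CH3CH2COOH) = 4.886 + log(0.332/0.25) = 4.886 + (+0.123)

pH = 5.01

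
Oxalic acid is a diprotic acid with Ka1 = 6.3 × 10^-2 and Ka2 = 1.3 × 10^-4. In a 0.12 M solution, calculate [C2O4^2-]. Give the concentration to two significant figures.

1.3 × 10^-4 M

First ionization gives [H+] ≈ [HC2O4-] = 6.10 × 10^-2 M.
Second step: Ka2 = [H+][C2O4^2-]/[HC2O4-] ≈ [C2O4^2-] (since [H+] ≈ [HC2O4-]).
So [C2O4^2-] ≈ Ka2.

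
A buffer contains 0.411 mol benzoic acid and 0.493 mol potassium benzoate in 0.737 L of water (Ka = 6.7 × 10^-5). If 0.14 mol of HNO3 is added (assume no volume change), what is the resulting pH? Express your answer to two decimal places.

pH = 3.98

After neutralization: n(C6H5COOH) = 0.551 mol, n(C6H5COO-) = 0.353 mol.
pKa = −log(6.7 × 10^-5) = 4.174
Henderson–Hasselbalch with mole ratio 0.353/0.551: pH = 4.174 + (-0.193)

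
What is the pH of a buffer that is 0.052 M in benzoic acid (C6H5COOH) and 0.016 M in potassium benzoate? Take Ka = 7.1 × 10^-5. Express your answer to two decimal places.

pKa = −log(7.1 × 10^-5) = 4.149
Using pH = pKa + log([base]/[acid]) with [base]/[acid] = 0.016/0.052:
pH = 4.149 + (-0.512) = 3.64

pH = 3.64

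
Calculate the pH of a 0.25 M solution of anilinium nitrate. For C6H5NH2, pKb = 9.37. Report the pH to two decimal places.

pH = 2.62

C6H5NH3+ is the conjugate acid of the weak base C6H5NH2.
Kb = 10^(−9.37) = 4.27 × 10^-10
Ka = Kw/Kb = 1.0×10^-14 / 4.27 × 10^-10 = 2.34 × 10^-5
Ka = [H+]²/(0.25 − [H+]) = 2.34 × 10^-5
Since Ka ≪ C₀, [H+] ≈ √(Ka·C₀) = 2.42 × 10^-3 M.
pH = −log[H+] = −log(2.42 × 10^-3) = 2.62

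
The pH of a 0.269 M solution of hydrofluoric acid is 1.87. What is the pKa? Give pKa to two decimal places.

pKa = 3.15

[H+] = 10^(-1.87) = 1.35 × 10^-2 M
At equilibrium [HA] = 0.269 − 1.35 × 10^-2 = 2.56 × 10^-1 M
Ka = [H+][A-]/[HA] = (1.35 × 10^-2)² / 2.56 × 10^-1 = 7.12 × 10^-4
pKa = -log(7.12 × 10^-4) = 3.15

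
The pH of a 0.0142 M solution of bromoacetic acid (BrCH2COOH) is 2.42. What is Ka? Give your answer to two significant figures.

[H+] = 10^(-2.42) = 3.80 × 10^-3 M
At equilibrium [HA] = 0.0142 − 3.80 × 10^-3 = 1.04 × 10^-2 M
Ka = [H+][A-]/[HA] = (3.80 × 10^-3)² / 1.04 × 10^-2 = 1.4 × 10^-3

Ka = 1.4 × 10^-3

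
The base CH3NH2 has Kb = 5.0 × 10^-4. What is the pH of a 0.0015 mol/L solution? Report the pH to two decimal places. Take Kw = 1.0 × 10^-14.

pH = 10.81

CH3NH2 + H2O ⇌ CH3NH3+ + OH-
Kb = x²/(0.0015 − x) = 5.0 × 10^-4
The 5% rule fails; solving x² + Kb·x − Kb·C₀ = 0 exactly:
x = [−0.0005 + √(0.0005² + 3e-06)]/2 = 6.51 × 10^-4 M
pOH = 3.19, so pH = 14.00 − pOH = 10.81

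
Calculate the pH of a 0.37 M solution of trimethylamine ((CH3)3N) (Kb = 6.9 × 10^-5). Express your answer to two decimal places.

(CH3)3N + H2O ⇌ (CH3)3NH+ + OH-
Let x = [OH-] at equilibrium. Kb = x²/(0.37 − x).
Since Kb ≪ C₀, x ≈ √(Kb·C₀) = 5.05 × 10^-3 M.
Check: 1.4% ionized — well under 5%, approximation valid.
pOH = −log(5.05 × 10^-3) = 2.30; pH = 14.00 − 2.30 = 11.70

pH = 11.70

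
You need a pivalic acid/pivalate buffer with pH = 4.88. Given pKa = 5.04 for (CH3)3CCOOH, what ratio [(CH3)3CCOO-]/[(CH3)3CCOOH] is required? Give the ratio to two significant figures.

pH = pKa + log(r) ⇒ log(r) = 4.88 − 5.04 = -0.16
r = [(CH3)3CCOO-]/[(CH3)3CCOOH] = 10^(-0.16) = 0.692

ratio = 0.69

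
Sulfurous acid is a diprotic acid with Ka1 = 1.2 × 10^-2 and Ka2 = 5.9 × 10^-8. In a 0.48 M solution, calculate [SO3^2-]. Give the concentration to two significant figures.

First ionization gives [H+] ≈ [HSO3-] = 7.01 × 10^-2 M.
Second step: Ka2 = [H+][SO3^2-]/[HSO3-] ≈ [SO3^2-] (since [H+] ≈ [HSO3-]).
So [SO3^2-] ≈ Ka2.

5.9 × 10^-8 M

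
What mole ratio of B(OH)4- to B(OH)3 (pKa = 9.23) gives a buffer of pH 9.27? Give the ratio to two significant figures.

ratio = 1.1

pH = pKa + log(r) ⇒ log(r) = 9.27 − 9.23 = +0.04
r = [B(OH)4-]/[B(OH)3] = 10^(+0.04) = 1.1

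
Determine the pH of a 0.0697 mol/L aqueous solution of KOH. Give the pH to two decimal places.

pH = 12.84

KOH is a strong base; [OH-] = 0.0697 M.
pOH = -log(0.0697) = 1.16
pH = 14.00 - 1.16 = 12.84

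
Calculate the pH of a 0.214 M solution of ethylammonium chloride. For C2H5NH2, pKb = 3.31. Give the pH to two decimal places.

pH = 5.68

C2H5NH3+ is the conjugate acid of the weak base C2H5NH2.
Kb = 10^(−3.31) = 4.90 × 10^-4
Ka = Kw/Kb = 1.0×10^-14 / 4.90 × 10^-4 = 2.04 × 10^-11
Ka = x²/(0.214 − x) = 2.04 × 10^-11
Assume x ≪ 0.214: x ≈ √(2.04 × 10^-11 × 0.214) = 2.09 × 10^-6 M
Check: 0.00098% ionized — well under 5%, approximation valid.
pH = −log(2.09 × 10^-6) = 5.68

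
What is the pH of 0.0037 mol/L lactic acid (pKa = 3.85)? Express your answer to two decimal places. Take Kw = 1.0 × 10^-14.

pH = 3.18

CH3CH(OH)COOH ⇌ CH3CH(OH)COO- + H+
Ka = 10^(−3.85) = 1.41 × 10^-4
Ka = [H+]²/(0.0037 − [H+]) = 1.41 × 10^-4
The 5% rule fails; solving [H+]² + Ka·[H+] − Ka·C₀ = 0 exactly:
[H+] = (−Ka + √(Ka² + 4·Ka·C₀))/2 = 6.55 × 10^-4 M
pH = −log(6.55 × 10^-4) = 3.18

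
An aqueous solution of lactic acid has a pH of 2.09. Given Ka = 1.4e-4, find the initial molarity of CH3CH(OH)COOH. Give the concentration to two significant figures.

C₀ = 4.8 × 10^-1 M

[H+] = 10^(-2.09) = 8.13 × 10^-3 M = x
Ka = x²/(C₀ − x) ⇒ C₀ = x + x²/Ka
C₀ = 8.13 × 10^-3 + (8.13 × 10^-3)²/(1.4 × 10^-4) = 4.80 × 10^-1 M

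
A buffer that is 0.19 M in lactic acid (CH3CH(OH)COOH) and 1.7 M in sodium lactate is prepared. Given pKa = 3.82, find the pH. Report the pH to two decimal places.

pH = pKa + log([A⁻]/[HA]) = 3.82 + log(1.7/0.19)
pH = 3.82 + (+0.952) = 4.77

pH = 4.77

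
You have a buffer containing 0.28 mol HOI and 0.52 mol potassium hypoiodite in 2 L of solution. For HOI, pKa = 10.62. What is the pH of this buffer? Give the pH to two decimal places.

pH = 10.89

pH = pKa + log([A⁻]/[HA]) = 10.62 + log(0.52/0.28)
pH = 10.62 + (+0.269) = 10.89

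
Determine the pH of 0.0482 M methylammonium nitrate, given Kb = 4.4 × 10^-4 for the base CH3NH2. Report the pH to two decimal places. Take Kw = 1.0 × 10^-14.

pH = 5.98

CH3NH3+ is the conjugate acid of the weak base CH3NH2.
Ka = Kw/Kb = 1.0×10^-14 / 4.4 × 10^-4 = 2.27 × 10^-11
Ka = [H+]²/(0.0482 − [H+]) = 2.27 × 10^-11
Neglecting [H+] in the denominator: [H+] = √(2.27 × 10^-11 × 0.0482) = 1.05 × 10^-6 M
pH = −log(1.05 × 10^-6) = 5.98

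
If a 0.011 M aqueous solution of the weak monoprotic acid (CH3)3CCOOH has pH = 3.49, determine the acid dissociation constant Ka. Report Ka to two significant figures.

Ka = 9.8 × 10^-6

[H+] = 10^(-3.49) = 3.24 × 10^-4 M
At equilibrium [HA] = 0.011 − 3.24 × 10^-4 = 1.07 × 10^-2 M
Ka = [H+][A-]/[HA] = (3.24 × 10^-4)² / 1.07 × 10^-2 = 9.8 × 10^-6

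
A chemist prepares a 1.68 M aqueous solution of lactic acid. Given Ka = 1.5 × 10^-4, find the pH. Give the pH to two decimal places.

pH = 1.80

CH3CH(OH)COOH ⇌ CH3CH(OH)COO- + H+
Let x = [H+] at equilibrium. Ka = x²/(1.68 − x).
Since Ka ≪ C₀, x ≈ √(Ka·C₀) = 1.59 × 10^-2 M.
pH = −log[H+] = −log(1.59 × 10^-2) = 1.80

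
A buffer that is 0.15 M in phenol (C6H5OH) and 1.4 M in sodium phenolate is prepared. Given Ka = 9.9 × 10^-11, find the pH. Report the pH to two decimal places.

pKa = −log(9.9 × 10^-11) = 10.004
pH = pKa + log([A⁻]/[HA]) = 10.004 + log(1.4/0.15)
pH = 10.004 + (+0.970) = 10.97

pH = 10.97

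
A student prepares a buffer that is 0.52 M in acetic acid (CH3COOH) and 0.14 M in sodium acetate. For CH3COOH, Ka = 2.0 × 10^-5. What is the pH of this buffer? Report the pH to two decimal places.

pKa = −log(2.0 × 10^-5) = 4.699
Using pH = pKa + log([base]/[acid]) with [base]/[acid] = 0.14/0.52:
pH = 4.699 + (-0.570) = 4.13

pH = 4.13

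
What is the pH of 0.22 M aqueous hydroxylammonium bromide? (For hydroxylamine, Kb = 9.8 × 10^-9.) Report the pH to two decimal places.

NH3OH+ is the conjugate acid of the weak base NH2OH.
Ka = Kw/Kb = 1.0×10^-14 / 9.8 × 10^-9 = 1.02 × 10^-6
Ka = [H+]²/(0.22 − [H+]) = 1.02 × 10^-6
Assume [H+] ≪ 0.22: [H+] ≈ √(1.02 × 10^-6 × 0.22) = 4.74 × 10^-4 M
([H+]/C₀ = 0.22% < 5%, so the approximation holds.)
pH = −log[H+] = −log(4.74 × 10^-4) = 3.32

pH = 3.32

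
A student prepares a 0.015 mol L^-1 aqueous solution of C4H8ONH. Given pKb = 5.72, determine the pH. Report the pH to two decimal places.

C4H8ONH + H2O ⇌ C4H8ONH2+ + OH-
Kb = 10^(−5.72) = 1.91 × 10^-6
Kb = [OH-]²/(0.015 − [OH-]) = 1.91 × 10^-6
Neglecting [OH-] in the denominator: [OH-] = √(1.91 × 10^-6 × 0.015) = 1.69 × 10^-4 M
Check: 1.1% ionized — well under 5%, approximation valid.
pOH = 3.77, so pH = 14.00 − pOH = 10.23

pH = 10.23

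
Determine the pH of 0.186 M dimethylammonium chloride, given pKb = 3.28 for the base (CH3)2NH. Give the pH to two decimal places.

pH = 5.73

(CH3)2NH2+ is the conjugate acid of the weak base (CH3)2NH.
Kb = 10^(−3.28) = 5.25 × 10^-4
Ka = Kw/Kb = 1.0×10^-14 / 5.25 × 10^-4 = 1.90 × 10^-11
Let x = [H+] at equilibrium. Ka = x²/(0.186 − x).
Neglecting x in the denominator: x = √(1.90 × 10^-11 × 0.186) = 1.88 × 10^-6 M
Check: 0.001% ionized — well under 5%, approximation valid.
pH = −log[H+] = −log(1.88 × 10^-6) = 5.73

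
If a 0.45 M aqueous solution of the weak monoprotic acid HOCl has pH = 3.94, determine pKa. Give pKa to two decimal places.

[H+] = 10^(-3.94) = 1.15 × 10^-4 M
At equilibrium [HA] = 0.45 − 1.15 × 10^-4 = 4.50 × 10^-1 M
Ka = [H+][A-]/[HA] = (1.15 × 10^-4)² / 4.50 × 10^-1 = 2.94 × 10^-8
pKa = -log(2.94 × 10^-8) = 7.53

pKa = 7.53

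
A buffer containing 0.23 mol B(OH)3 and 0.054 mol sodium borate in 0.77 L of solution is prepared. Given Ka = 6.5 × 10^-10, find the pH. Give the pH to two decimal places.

pKa = −log(6.5 × 10^-10) = 9.187
Henderson–Hasselbalch: pH = pKa + log([B(OH)4-]/[B(OH)3]) = 9.187 + log(0.054/0.23)
pH = 9.187 + (-0.629) = 8.56

pH = 8.56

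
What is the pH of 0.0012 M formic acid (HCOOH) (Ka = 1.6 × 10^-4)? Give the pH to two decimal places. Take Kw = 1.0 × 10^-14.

pH = 3.44

HCOOH ⇌ HCOO- + H+
Ka = [H+]²/(0.0012 − [H+]) = 1.6 × 10^-4
Here C₀/Ka ≈ 7.5, so the small-[H+] approximation fails. Use the quadratic:
[H+] = (−Ka + √(Ka² + 4·Ka·C₀))/2 = 3.65 × 10^-4 M
pH = −log(3.65 × 10^-4) = 3.44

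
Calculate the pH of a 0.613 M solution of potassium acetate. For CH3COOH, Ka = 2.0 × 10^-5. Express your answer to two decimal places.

CH3COO- is the conjugate base of the weak acid CH3COOH.
Kb = Kw/Ka = 1.0×10^-14 / 2.0 × 10^-5 = 5.00 × 10^-10
Let x = [OH-] at equilibrium. Kb = x²/(0.613 − x).
Neglecting x in the denominator: x = √(5.00 × 10^-10 × 0.613) = 1.75 × 10^-5 M
(x/C₀ = 0.0029% < 5%, so the approximation holds.)
pOH = 4.76, so pH = 14.00 − pOH = 9.24

pH = 9.24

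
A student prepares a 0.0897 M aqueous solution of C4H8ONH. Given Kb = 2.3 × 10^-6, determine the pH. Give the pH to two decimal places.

pH = 10.66

C4H8ONH + H2O ⇌ C4H8ONH2+ + OH-
Let x = [OH-] at equilibrium. Kb = x²/(0.0897 − x).
Assume x ≪ 0.0897: x ≈ √(2.3 × 10^-6 × 0.0897) = 4.54 × 10^-4 M
Check: 0.51% ionized — well under 5%, approximation valid.
pOH = −log(4.54 × 10^-4) = 3.34; pH = 14.00 − 3.34 = 10.66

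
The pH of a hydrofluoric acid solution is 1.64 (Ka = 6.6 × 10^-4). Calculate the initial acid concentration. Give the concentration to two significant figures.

[H+] = 10^(-1.64) = 2.29 × 10^-2 M = x
Ka = x²/(C₀ − x) ⇒ C₀ = x + x²/Ka
C₀ = 2.29 × 10^-2 + (2.29 × 10^-2)²/(6.6 × 10^-4) = 8.17 × 10^-1 M

C₀ = 8.2 × 10^-1 M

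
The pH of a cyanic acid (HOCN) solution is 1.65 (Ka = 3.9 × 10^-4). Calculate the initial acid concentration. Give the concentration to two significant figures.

C₀ = 1.3 M

[H+] = 10^(-1.65) = 2.24 × 10^-2 M = x
Ka = x²/(C₀ − x) ⇒ C₀ = x + x²/Ka
C₀ = 2.24 × 10^-2 + (2.24 × 10^-2)²/(3.9 × 10^-4) = 1.31 M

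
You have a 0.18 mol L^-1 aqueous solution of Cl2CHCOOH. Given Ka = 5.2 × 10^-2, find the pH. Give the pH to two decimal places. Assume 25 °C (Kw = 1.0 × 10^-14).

pH = 1.13

Cl2CHCOOH ⇌ Cl2CHCOO- + H+
From the ICE table, Ka = [H+]²/(0.18 − [H+]) = 5.2 × 10^-2.
Here C₀/Ka ≈ 3.46, so the small-[H+] approximation fails. Use the quadratic:
[H+] = (−Ka + √(Ka² + 4·Ka·C₀))/2 = 7.42 × 10^-2 M
pH = −log[H+] = −log(7.42 × 10^-2) = 1.13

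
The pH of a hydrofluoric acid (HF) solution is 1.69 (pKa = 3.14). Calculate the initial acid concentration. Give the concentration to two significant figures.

[H+] = 10^(-1.69) = 2.04 × 10^-2 M = x
Ka = 10^(−3.14) = 7.24 × 10^-4
Ka = x²/(C₀ − x) ⇒ C₀ = x + x²/Ka
C₀ = 2.04 × 10^-2 + (2.04 × 10^-2)²/(7.24 × 10^-4) = 5.95 × 10^-1 M

C₀ = 6.0 × 10^-1 M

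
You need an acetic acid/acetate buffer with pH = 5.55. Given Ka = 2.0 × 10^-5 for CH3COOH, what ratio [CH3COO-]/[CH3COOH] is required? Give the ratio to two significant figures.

ratio = 7.1

pKa = -log(2.0 × 10^-5) = 4.699
pH = pKa + log(r) ⇒ log(r) = 5.55 − 4.699 = +0.851
r = [CH3COO-]/[CH3COOH] = 10^(+0.851) = 7.1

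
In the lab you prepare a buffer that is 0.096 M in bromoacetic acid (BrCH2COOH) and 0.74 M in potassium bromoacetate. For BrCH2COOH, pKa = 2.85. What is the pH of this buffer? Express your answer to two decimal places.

pH = 3.74

Using pH = pKa + log([base]/[acid]) with [base]/[acid] = 0.74/0.096:
pH = 2.85 + (+0.887) = 3.74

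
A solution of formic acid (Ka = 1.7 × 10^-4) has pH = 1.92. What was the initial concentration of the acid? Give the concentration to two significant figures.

[H+] = 10^(-1.92) = 1.20 × 10^-2 M = x
Ka = x²/(C₀ − x) ⇒ C₀ = x + x²/Ka
C₀ = 1.20 × 10^-2 + (1.20 × 10^-2)²/(1.7 × 10^-4) = 8.59 × 10^-1 M

C₀ = 8.6 × 10^-1 M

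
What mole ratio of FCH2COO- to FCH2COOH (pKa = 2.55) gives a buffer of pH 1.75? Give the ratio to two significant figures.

ratio = 0.16

pH = pKa + log(r) ⇒ log(r) = 1.75 − 2.55 = -0.80
r = [FCH2COO-]/[FCH2COOH] = 10^(-0.80) = 0.158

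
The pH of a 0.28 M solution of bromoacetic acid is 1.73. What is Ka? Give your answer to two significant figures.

[H+] = 10^(-1.73) = 1.86 × 10^-2 M
At equilibrium [HA] = 0.28 − 1.86 × 10^-2 = 2.61 × 10^-1 M
Ka = [H+][A-]/[HA] = (1.86 × 10^-2)² / 2.61 × 10^-1 = 1.3 × 10^-3

Ka = 1.3 × 10^-3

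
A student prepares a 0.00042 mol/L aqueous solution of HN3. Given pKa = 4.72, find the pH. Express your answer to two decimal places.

HN3 ⇌ N3- + H+
Ka = 10^(−4.72) = 1.91 × 10^-5
From the ICE table, Ka = [H+]²/(0.00042 − [H+]) = 1.91 × 10^-5.
The 5% rule fails; solving [H+]² + Ka·[H+] − Ka·C₀ = 0 exactly:
[H+] = [−1.91e-05 + √(1.91e-05² + 3.21e-08)]/2 = 8.05 × 10^-5 M
pH = −log[H+] = −log(8.05 × 10^-5) = 4.09

pH = 4.09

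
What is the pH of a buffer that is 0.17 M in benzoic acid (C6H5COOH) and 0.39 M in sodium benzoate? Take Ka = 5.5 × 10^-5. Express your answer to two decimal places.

pKa = −log(5.5 × 10^-5) = 4.260
Using pH = pKa + log([base]/[acid]) with [base]/[acid] = 0.39/0.17:
pH = 4.260 + (+0.361) = 4.62

pH = 4.62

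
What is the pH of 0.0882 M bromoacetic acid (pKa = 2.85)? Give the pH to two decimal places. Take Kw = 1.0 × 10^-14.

BrCH2COOH ⇌ BrCH2COO- + H+
Ka = 10^(−2.85) = 1.41 × 10^-3
Let x = [H+] at equilibrium. Ka = x²/(0.0882 − x).
x is not negligible relative to C₀; solve x² + 0.00141·x − 0.000124 = 0.
x = (−Ka + √(Ka² + 4·Ka·C₀))/2 = 1.05 × 10^-2 M
pH = −log(1.05 × 10^-2) = 1.98

pH = 1.98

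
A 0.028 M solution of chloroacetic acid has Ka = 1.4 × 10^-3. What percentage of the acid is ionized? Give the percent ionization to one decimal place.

ClCH2COOH ⇌ ClCH2COO- + H+; let x = [H+] at equilibrium.
Ka = x²/(C₀ − x); solving the quadratic gives x = 5.60 × 10^-3 M.
Fraction ionized = 5.60 × 10^-3 / 0.028 = 0.2000 → 20.0%

20.0%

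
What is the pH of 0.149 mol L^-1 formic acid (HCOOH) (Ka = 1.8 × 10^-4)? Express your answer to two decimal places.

HCOOH ⇌ HCOO- + H+
From the ICE table, Ka = [H+]²/(0.149 − [H+]) = 1.8 × 10^-4.
Since Ka ≪ C₀, [H+] ≈ √(Ka·C₀) = 5.18 × 10^-3 M.
pH = −log[H+] = −log(5.18 × 10^-3) = 2.29

pH = 2.29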